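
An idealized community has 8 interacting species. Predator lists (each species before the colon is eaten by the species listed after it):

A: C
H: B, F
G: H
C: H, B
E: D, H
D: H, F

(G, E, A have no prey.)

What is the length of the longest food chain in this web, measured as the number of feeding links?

3 links

One longest chain: E → D → H → B.
It has 4 species and 3 links.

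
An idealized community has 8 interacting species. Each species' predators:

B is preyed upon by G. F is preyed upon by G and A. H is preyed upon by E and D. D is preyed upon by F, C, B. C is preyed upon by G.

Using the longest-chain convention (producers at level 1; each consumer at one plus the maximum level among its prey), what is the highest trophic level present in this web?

4

Producers (level 1): H.
H → D → F → A gives A level 4.
No species has a prey at level 4, so no species reaches level 5.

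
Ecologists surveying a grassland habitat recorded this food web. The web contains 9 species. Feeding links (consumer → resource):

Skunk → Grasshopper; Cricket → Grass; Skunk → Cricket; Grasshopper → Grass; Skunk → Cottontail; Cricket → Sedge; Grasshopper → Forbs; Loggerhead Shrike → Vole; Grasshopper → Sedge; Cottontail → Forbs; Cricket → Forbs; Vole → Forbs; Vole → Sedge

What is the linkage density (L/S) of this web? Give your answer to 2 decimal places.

There are L = 13 links among S = 9 species.
L/S = 13/9 = 1.4444 ≈ 1.44.

L/S = 1.44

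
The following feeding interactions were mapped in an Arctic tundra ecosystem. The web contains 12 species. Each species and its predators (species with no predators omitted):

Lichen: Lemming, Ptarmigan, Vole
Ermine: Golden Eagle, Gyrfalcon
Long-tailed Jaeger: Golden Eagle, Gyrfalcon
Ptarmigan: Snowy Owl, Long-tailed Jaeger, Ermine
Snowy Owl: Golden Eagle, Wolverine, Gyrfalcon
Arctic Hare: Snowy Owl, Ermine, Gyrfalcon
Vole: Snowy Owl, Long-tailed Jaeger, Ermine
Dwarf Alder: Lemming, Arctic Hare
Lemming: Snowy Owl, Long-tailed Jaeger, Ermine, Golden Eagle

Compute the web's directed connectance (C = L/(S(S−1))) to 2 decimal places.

C = 0.19

The web has S = 12 species and L = 25 feeding links.
C = L / (S(S−1)) = 25 / 132 = 0.1894 ≈ 0.19.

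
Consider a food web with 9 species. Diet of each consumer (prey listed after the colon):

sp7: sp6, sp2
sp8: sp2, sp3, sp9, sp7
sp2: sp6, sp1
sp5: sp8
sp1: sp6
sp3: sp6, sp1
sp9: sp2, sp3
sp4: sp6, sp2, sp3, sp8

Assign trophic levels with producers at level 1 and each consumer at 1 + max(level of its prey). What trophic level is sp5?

Trophic level 6

sp6 is a producer → level 1.
sp1 eats sp6 → level 2.
sp2 eats sp1 (level 2); other prey at levels: sp6 1 → level 3.
sp9 eats sp2 (level 3); other prey at levels: sp3 3 → level 4.
sp8 eats sp9 (level 4); other prey at levels: sp2 3, sp3 3, sp7 4 → level 5.
sp5 eats sp8 → level 6.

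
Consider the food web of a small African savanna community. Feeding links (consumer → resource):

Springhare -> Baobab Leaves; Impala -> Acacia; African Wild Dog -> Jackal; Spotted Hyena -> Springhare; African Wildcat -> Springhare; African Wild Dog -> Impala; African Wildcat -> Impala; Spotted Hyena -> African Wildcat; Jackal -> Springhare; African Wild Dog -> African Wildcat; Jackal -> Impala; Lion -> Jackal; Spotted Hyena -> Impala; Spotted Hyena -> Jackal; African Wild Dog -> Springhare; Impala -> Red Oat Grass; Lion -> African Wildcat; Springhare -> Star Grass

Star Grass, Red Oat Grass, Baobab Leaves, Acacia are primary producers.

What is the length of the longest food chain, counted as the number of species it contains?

4 species

One longest chain: Red Oat Grass → Impala → Jackal → Lion.
It has 4 species and 3 links.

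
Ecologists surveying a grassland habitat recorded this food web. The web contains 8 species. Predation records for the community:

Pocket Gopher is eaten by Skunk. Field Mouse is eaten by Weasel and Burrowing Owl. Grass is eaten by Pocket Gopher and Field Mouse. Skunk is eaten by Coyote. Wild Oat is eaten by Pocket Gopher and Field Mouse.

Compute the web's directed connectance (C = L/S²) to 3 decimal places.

C = 0.125

The web has S = 8 species and L = 8 feeding links.
C = L / S² = 8 / 64 = 0.1250 ≈ 0.125.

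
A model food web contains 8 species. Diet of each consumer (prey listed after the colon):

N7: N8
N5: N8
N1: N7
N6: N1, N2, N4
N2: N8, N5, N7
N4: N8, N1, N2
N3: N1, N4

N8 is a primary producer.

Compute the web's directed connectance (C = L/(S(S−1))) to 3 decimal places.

C = 0.250

The web has S = 8 species and L = 14 feeding links.
C = L / (S(S−1)) = 14 / 56 = 0.2500 ≈ 0.250.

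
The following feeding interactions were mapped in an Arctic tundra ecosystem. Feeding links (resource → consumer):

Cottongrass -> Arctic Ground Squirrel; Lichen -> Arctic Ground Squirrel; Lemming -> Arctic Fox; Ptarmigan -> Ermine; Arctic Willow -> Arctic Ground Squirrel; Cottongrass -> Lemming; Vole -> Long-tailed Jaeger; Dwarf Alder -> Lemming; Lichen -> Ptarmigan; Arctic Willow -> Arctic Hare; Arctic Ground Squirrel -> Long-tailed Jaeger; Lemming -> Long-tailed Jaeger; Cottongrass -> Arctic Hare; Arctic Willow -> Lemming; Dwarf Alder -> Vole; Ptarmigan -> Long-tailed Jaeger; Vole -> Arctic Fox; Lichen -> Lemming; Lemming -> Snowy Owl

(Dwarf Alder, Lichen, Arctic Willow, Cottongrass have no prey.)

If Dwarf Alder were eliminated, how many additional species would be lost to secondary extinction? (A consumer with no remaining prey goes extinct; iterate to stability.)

Remove Dwarf Alder.
Round 1: Vole (all prey gone) → extinct.
No further losses. Total secondary extinctions: 1.

1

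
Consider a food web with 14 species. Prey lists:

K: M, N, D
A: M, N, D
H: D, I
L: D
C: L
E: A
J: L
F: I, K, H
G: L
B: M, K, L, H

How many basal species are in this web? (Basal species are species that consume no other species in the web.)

4

Basal species (no prey listed): M, N, D, I.
Count: 4.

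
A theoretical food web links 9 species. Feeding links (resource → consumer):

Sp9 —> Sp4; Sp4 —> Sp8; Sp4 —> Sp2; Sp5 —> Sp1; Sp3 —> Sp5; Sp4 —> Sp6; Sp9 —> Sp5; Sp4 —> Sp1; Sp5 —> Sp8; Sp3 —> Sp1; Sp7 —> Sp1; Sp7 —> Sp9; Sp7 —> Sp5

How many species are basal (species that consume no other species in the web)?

Basal species (no prey listed): Sp7, Sp3.
Count: 2.

2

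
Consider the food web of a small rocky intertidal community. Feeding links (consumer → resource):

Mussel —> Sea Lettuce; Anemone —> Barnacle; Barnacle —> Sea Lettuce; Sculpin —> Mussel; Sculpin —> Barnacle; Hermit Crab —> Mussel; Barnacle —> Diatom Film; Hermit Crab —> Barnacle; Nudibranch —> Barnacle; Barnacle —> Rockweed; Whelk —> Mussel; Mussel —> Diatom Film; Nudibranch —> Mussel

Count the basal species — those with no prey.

Basal species (no prey listed): Rockweed, Diatom Film, Sea Lettuce.
Count: 3.

3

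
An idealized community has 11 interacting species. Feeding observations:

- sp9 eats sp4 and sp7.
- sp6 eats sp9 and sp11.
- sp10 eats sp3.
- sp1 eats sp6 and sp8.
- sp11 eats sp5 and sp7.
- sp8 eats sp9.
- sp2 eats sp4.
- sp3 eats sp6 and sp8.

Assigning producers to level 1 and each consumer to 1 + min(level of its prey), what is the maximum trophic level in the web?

5

Producers (level 1): sp4, sp5, sp7.
Following each consumer down to its lowest-level prey: sp4 → sp9 → sp8 → sp3 → sp10 (levels 1 through 5).
All prey of sp10 (sp3 4) are at level 4 or above, so sp10 is at level 1 + 4 = 5.
Every consumer has at least one prey at level 4 or below, so none exceeds level 5.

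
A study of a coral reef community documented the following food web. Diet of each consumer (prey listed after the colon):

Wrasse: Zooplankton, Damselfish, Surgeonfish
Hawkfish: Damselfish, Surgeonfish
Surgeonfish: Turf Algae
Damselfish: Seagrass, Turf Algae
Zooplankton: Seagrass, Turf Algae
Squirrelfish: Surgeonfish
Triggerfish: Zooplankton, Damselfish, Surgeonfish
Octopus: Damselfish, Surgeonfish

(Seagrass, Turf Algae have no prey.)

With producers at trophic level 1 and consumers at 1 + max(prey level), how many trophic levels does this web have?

Producers (level 1): Seagrass, Turf Algae.
Seagrass → Zooplankton → Wrasse gives Wrasse level 3.
No species has a prey at level 3, so no species reaches level 4.

3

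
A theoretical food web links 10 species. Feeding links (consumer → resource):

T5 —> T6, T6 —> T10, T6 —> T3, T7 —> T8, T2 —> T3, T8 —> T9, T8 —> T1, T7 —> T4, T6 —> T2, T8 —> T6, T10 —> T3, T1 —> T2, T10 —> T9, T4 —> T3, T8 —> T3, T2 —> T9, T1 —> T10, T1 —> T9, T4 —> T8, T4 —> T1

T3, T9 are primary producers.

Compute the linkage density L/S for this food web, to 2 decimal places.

L/S = 2.00

There are L = 20 links among S = 10 species.
L/S = 20/10 = 2.0000 ≈ 2.00.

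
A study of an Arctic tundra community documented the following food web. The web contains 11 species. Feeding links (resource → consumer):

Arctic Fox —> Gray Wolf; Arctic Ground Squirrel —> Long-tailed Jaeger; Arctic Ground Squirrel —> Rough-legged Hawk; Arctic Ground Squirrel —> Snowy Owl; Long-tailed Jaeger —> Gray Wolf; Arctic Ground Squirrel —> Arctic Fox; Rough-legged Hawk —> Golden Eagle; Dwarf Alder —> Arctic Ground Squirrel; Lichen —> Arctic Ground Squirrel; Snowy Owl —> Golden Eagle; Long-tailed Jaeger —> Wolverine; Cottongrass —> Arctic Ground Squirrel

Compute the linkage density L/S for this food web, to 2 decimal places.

L/S = 1.09

There are L = 12 links among S = 11 species.
L/S = 12/11 = 1.0909 ≈ 1.09.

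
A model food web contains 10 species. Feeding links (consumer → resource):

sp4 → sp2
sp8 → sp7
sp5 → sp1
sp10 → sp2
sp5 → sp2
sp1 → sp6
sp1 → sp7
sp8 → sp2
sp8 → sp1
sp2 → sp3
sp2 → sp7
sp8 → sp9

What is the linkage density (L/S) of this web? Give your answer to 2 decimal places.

There are L = 12 links among S = 10 species.
L/S = 12/10 = 1.2000 ≈ 1.20.

L/S = 1.20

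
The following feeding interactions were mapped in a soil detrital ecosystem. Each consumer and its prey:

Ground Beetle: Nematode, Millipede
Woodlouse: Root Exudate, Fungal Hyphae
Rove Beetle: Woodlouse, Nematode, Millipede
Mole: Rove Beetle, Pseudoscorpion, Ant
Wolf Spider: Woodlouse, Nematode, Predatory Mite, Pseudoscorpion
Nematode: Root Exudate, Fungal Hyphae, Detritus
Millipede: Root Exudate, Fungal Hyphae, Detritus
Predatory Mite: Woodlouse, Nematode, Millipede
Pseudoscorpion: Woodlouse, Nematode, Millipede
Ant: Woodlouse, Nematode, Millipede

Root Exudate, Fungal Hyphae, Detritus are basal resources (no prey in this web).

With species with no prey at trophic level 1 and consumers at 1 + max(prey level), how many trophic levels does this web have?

Basal resources (level 1): Root Exudate, Fungal Hyphae, Detritus.
Root Exudate → Woodlouse → Pseudoscorpion → Mole gives Mole level 4.
No species has a prey at level 4, so no species reaches level 5.

4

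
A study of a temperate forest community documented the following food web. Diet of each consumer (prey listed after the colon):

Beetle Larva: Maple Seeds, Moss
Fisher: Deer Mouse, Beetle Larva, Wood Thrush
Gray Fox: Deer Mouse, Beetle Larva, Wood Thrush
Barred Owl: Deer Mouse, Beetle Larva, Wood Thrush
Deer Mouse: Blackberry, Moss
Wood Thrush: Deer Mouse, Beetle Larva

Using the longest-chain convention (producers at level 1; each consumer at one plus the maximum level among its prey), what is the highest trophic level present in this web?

Producers (level 1): Blackberry, Maple Seeds, Moss.
Blackberry → Deer Mouse → Wood Thrush → Gray Fox gives Gray Fox level 4.
No species has a prey at level 4, so no species reaches level 5.

4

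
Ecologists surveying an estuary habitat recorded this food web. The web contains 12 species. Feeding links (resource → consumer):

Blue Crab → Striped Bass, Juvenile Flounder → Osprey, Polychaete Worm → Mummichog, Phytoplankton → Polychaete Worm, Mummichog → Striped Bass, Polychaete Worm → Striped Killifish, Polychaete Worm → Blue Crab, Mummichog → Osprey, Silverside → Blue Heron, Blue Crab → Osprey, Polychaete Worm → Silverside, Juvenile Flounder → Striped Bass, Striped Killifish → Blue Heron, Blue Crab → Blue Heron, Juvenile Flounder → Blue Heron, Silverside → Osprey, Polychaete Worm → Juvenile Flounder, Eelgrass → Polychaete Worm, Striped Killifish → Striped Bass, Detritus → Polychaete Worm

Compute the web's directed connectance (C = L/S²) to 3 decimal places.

C = 0.139

The web has S = 12 species and L = 20 feeding links.
C = L / S² = 20 / 144 = 0.1389 ≈ 0.139.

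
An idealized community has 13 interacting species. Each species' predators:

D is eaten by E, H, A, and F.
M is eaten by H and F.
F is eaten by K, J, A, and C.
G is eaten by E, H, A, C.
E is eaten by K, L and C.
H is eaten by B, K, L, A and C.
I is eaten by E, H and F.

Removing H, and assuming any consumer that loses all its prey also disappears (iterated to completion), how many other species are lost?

1

Remove H.
Round 1: B (all prey gone) → extinct.
No further losses. Total secondary extinctions: 1.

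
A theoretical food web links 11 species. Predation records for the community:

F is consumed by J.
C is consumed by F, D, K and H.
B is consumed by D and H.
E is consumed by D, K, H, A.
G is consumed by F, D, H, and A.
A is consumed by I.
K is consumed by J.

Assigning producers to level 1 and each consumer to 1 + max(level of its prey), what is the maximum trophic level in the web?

Producers (level 1): G, E, B, C.
E → K → J gives J level 3.
No species has a prey at level 3, so no species reaches level 4.

3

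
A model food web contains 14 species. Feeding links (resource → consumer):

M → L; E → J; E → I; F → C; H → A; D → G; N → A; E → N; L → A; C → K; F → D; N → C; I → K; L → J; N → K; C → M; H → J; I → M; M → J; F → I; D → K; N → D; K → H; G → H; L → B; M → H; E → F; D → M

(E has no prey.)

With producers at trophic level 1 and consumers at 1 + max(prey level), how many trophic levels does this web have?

Producers (level 1): E.
E → F → D → M → L → A gives A level 6.
No species has a prey at level 6, so no species reaches level 7.

6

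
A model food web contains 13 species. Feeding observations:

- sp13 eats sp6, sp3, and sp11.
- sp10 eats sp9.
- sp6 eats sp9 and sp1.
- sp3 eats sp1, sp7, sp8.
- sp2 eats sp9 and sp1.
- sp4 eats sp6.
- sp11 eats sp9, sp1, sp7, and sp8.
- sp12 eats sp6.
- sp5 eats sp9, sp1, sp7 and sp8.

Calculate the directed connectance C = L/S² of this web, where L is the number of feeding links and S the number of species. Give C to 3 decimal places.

C = 0.124

The web has S = 13 species and L = 21 feeding links.
C = L / S² = 21 / 169 = 0.1243 ≈ 0.124.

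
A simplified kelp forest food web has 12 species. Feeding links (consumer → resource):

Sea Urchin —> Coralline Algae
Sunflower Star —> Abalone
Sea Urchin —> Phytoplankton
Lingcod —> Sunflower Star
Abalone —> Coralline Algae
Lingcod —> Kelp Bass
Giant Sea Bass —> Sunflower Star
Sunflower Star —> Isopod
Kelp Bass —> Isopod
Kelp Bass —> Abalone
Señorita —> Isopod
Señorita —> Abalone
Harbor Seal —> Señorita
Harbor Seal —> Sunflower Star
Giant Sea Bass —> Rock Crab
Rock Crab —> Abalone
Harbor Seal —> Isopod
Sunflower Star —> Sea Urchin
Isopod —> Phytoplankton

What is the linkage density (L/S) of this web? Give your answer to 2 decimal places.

There are L = 19 links among S = 12 species.
L/S = 19/12 = 1.5833 ≈ 1.58.

L/S = 1.58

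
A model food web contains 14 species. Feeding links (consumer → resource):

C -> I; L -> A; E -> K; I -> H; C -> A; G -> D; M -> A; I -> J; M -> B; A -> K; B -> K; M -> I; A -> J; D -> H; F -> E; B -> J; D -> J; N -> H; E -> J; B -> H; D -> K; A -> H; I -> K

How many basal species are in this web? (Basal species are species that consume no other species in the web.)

3

Basal species (no prey listed): H, J, K.
Count: 3.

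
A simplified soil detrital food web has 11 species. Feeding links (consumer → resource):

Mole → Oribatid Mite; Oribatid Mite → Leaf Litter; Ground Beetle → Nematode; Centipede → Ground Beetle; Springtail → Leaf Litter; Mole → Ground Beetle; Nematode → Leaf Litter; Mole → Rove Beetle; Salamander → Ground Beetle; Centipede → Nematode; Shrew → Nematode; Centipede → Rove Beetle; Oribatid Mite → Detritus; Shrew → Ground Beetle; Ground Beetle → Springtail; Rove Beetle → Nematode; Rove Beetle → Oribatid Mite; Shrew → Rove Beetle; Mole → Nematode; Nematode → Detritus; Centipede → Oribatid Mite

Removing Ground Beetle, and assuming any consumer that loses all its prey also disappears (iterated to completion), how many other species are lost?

1

Remove Ground Beetle.
Round 1: Salamander (all prey gone) → extinct.
No further losses. Total secondary extinctions: 1.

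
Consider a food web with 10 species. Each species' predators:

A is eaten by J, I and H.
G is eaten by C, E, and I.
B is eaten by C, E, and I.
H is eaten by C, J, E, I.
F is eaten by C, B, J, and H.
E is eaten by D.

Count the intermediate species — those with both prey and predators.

Intermediate species (has both prey and predators): B, H, E.
Count: 3.

3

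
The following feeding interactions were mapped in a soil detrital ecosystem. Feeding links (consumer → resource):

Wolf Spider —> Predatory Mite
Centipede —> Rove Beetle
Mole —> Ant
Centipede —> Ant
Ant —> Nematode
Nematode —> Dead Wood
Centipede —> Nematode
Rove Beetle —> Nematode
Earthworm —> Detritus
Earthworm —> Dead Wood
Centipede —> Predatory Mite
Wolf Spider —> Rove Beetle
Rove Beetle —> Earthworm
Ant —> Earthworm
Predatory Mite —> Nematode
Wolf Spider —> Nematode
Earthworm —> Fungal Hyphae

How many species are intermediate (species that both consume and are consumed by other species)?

Intermediate species (has both prey and predators): Earthworm, Nematode, Rove Beetle, Predatory Mite, Ant.
Count: 5.

5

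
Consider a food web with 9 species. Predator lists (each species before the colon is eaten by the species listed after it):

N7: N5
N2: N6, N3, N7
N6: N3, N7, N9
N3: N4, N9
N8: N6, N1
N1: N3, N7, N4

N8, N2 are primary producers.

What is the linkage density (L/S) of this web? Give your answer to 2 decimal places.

There are L = 14 links among S = 9 species.
L/S = 14/9 = 1.5556 ≈ 1.56.

L/S = 1.56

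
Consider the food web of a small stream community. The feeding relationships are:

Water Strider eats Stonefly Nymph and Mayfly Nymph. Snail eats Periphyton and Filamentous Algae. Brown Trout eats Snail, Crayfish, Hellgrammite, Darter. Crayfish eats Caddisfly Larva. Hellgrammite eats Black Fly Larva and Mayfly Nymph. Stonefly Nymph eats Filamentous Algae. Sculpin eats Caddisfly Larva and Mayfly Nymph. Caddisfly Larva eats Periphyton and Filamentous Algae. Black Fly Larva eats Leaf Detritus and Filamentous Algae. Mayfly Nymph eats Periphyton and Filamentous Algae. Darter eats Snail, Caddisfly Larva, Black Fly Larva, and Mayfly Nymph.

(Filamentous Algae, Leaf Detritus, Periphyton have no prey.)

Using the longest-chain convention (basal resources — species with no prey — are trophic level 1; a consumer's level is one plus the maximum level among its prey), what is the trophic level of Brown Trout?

Filamentous Algae has no prey (basal) → level 1.
Caddisfly Larva eats Filamentous Algae (level 1); other prey at levels: Periphyton 1 → level 2.
Crayfish eats Caddisfly Larva → level 3.
Brown Trout eats Crayfish (level 3); other prey at levels: Snail 2, Hellgrammite 3, Darter 3 → level 4.

Trophic level 4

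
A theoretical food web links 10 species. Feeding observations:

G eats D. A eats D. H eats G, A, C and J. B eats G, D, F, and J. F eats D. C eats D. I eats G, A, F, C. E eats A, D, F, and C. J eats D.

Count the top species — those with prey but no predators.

4

Top species (has prey, but nothing eats it): B, I, E, H.
Count: 4.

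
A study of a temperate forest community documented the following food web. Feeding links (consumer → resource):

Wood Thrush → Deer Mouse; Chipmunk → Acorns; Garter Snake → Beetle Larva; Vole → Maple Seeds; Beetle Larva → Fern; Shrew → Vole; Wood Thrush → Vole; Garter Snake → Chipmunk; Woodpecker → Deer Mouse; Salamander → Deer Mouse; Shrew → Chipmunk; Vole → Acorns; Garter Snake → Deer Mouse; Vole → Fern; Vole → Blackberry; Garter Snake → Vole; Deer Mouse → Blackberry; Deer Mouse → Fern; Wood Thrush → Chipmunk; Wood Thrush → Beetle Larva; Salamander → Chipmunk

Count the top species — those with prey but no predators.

5

Top species (has prey, but nothing eats it): Salamander, Garter Snake, Shrew, Wood Thrush, Woodpecker.
Count: 5.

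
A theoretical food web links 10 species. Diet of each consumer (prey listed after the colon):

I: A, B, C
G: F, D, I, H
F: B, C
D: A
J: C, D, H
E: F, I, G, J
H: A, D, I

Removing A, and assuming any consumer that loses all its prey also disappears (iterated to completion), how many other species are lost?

Remove A.
Round 1: D (all prey gone) → extinct.
No further losses. Total secondary extinctions: 1.

1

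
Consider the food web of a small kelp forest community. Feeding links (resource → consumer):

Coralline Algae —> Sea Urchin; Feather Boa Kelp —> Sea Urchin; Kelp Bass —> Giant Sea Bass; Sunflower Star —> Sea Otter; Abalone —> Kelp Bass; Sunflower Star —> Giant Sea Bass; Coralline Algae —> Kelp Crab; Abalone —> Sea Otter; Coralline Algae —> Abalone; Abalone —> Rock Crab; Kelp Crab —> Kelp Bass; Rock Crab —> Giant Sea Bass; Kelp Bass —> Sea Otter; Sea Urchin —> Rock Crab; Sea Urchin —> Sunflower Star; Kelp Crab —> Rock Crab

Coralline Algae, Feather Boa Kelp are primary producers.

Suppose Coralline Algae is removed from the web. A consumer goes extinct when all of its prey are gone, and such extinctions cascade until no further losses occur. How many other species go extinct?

3

Remove Coralline Algae.
Round 1: Abalone (all prey gone), Kelp Crab (all prey gone) → extinct.
Round 2: Kelp Bass (all prey gone) → extinct.
No further losses. Total secondary extinctions: 3.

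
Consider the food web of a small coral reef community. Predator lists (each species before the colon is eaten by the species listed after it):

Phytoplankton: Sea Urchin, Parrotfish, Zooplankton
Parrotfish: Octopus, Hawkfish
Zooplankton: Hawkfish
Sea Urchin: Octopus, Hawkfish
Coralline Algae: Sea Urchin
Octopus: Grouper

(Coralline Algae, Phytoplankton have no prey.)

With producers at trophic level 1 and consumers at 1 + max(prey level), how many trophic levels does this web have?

Producers (level 1): Coralline Algae, Phytoplankton.
Coralline Algae → Sea Urchin → Octopus → Grouper gives Grouper level 4.
No species has a prey at level 4, so no species reaches level 5.

4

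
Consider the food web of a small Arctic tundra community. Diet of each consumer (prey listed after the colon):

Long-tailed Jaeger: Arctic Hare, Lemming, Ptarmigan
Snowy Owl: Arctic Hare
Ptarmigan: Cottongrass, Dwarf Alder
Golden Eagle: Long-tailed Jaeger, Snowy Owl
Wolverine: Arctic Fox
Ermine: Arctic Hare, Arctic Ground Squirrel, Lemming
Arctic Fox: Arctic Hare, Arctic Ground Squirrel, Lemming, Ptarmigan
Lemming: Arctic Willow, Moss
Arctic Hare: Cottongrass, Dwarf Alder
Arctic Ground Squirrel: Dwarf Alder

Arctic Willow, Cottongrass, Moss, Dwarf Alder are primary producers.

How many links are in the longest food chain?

3 links

One longest chain: Cottongrass → Arctic Hare → Long-tailed Jaeger → Golden Eagle.
It has 4 species and 3 links.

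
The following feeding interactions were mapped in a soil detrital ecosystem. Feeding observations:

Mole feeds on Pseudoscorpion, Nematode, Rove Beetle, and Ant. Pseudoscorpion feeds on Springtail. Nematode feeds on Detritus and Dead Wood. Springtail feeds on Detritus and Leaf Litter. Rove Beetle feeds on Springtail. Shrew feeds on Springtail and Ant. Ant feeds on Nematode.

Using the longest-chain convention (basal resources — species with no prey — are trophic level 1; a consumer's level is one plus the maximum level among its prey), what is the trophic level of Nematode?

Dead Wood has no prey (basal) → level 1.
Nematode eats Dead Wood (level 1); other prey at levels: Detritus 1 → level 2.

Trophic level 2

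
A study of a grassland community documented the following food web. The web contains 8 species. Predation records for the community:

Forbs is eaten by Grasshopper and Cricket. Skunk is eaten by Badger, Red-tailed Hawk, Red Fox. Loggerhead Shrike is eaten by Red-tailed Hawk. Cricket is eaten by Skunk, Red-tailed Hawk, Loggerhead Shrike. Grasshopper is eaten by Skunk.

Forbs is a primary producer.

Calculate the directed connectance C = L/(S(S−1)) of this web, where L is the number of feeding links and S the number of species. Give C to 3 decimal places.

C = 0.179

The web has S = 8 species and L = 10 feeding links.
C = L / (S(S−1)) = 10 / 56 = 0.1786 ≈ 0.179.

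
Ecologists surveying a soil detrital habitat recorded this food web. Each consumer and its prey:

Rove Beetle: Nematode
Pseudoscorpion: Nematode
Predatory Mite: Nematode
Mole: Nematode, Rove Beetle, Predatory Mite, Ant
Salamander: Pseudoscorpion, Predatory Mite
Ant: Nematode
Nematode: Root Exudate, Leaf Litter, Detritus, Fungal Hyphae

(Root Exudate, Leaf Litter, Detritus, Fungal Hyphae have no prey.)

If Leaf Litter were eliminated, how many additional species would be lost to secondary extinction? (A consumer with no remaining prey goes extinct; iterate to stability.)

Remove Leaf Litter.
Every predator of it retains at least one other prey: Nematode still has Root Exudate, Detritus, Fungal Hyphae.
No consumer loses all prey, so no secondary extinctions occur.

0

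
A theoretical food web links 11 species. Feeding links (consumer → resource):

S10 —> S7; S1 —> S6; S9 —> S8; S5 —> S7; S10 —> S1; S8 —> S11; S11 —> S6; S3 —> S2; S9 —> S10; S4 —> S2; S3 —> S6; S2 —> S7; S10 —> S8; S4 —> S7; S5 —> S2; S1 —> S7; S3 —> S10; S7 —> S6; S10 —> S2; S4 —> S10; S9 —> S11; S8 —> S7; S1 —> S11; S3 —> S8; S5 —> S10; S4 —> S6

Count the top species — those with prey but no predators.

4

Top species (has prey, but nothing eats it): S4, S9, S5, S3.
Count: 4.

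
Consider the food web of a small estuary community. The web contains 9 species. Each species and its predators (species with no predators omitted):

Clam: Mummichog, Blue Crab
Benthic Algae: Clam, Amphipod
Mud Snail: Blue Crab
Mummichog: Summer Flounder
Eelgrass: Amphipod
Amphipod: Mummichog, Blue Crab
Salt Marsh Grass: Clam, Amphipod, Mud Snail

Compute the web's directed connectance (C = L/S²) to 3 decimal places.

The web has S = 9 species and L = 12 feeding links.
C = L / S² = 12 / 81 = 0.1481 ≈ 0.148.

C = 0.148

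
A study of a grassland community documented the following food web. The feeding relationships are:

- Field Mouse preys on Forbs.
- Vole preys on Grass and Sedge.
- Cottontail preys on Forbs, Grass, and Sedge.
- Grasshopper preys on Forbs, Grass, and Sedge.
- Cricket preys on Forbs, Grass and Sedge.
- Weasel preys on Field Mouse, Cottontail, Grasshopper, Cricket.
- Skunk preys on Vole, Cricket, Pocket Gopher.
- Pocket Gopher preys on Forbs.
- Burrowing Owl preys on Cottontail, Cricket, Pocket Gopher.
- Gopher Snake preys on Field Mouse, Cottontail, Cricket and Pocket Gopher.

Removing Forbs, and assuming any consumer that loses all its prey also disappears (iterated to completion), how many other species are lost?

2

Remove Forbs.
Round 1: Pocket Gopher (all prey gone), Field Mouse (all prey gone) → extinct.
No further losses. Total secondary extinctions: 2.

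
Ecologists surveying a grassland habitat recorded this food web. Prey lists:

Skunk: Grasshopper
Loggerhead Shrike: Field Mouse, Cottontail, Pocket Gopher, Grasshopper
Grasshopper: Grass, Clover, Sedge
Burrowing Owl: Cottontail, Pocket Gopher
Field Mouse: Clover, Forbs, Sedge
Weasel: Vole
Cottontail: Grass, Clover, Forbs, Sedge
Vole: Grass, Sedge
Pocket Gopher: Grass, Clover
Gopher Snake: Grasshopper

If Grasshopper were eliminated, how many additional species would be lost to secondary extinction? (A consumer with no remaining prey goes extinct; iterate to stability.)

2

Remove Grasshopper.
Round 1: Gopher Snake (all prey gone), Skunk (all prey gone) → extinct.
No further losses. Total secondary extinctions: 2.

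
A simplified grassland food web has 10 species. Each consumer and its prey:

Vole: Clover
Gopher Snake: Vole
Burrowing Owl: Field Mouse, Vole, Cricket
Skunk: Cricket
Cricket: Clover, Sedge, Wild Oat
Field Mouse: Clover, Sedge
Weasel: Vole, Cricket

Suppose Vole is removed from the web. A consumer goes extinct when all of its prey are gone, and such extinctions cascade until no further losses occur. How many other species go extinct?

1

Remove Vole.
Round 1: Gopher Snake (all prey gone) → extinct.
No further losses. Total secondary extinctions: 1.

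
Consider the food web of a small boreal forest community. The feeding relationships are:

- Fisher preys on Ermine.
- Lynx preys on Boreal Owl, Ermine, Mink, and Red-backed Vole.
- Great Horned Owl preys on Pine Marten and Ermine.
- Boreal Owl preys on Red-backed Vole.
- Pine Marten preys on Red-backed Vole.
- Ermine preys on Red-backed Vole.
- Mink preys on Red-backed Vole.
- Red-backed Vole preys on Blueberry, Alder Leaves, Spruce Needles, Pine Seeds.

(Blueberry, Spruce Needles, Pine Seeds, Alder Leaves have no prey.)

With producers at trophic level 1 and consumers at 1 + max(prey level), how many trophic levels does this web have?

Producers (level 1): Blueberry, Spruce Needles, Pine Seeds, Alder Leaves.
Blueberry → Red-backed Vole → Ermine → Great Horned Owl gives Great Horned Owl level 4.
No species has a prey at level 4, so no species reaches level 5.

4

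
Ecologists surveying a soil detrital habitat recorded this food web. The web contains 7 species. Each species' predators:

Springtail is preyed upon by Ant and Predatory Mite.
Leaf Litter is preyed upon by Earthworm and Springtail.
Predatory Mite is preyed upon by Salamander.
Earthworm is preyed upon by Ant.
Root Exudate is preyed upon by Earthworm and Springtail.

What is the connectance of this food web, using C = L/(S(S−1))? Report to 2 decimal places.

C = 0.19

The web has S = 7 species and L = 8 feeding links.
C = L / (S(S−1)) = 8 / 42 = 0.1905 ≈ 0.19.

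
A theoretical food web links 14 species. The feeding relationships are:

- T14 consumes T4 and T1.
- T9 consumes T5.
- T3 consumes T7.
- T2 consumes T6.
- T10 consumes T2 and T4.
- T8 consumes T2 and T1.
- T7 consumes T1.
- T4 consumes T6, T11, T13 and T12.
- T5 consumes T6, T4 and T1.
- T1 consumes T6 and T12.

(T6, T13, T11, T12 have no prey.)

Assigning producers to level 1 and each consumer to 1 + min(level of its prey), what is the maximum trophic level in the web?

4

Producers (level 1): T6, T13, T11, T12.
Following each consumer down to its lowest-level prey: T6 → T1 → T7 → T3 (levels 1 through 4).
All prey of T3 (T7 3) are at level 3 or above, so T3 is at level 1 + 3 = 4.
Every consumer has at least one prey at level 3 or below, so none exceeds level 4.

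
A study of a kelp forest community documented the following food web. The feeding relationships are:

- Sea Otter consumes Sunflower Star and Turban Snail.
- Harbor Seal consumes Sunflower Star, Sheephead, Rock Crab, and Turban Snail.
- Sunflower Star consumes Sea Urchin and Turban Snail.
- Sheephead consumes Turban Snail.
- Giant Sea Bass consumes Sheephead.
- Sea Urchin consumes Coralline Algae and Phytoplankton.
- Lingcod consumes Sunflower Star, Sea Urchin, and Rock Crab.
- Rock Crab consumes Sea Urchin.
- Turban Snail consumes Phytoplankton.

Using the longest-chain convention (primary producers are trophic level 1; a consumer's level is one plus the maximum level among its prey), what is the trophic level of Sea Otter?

Trophic level 4

Phytoplankton is a producer → level 1.
Turban Snail eats Phytoplankton → level 2.
Sunflower Star eats Turban Snail (level 2); other prey at levels: Sea Urchin 2 → level 3.
Sea Otter eats Sunflower Star (level 3); other prey at levels: Turban Snail 2 → level 4.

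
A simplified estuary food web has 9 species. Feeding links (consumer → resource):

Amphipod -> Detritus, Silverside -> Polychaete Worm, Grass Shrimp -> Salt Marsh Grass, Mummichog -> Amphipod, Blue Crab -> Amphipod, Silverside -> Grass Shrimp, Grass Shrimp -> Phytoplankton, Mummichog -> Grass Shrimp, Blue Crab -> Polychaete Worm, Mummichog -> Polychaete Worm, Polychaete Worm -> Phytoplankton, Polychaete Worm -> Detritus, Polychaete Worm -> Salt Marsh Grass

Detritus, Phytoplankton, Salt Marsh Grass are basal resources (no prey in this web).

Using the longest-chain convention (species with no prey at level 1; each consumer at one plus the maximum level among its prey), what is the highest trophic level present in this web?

Basal resources (level 1): Detritus, Phytoplankton, Salt Marsh Grass.
Phytoplankton → Grass Shrimp → Silverside gives Silverside level 3.
No species has a prey at level 3, so no species reaches level 4.

3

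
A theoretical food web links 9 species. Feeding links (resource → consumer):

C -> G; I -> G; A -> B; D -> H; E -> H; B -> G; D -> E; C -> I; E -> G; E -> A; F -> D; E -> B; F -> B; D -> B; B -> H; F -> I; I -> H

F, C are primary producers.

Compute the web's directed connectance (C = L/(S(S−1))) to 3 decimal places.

The web has S = 9 species and L = 17 feeding links.
C = L / (S(S−1)) = 17 / 72 = 0.2361 ≈ 0.236.

C = 0.236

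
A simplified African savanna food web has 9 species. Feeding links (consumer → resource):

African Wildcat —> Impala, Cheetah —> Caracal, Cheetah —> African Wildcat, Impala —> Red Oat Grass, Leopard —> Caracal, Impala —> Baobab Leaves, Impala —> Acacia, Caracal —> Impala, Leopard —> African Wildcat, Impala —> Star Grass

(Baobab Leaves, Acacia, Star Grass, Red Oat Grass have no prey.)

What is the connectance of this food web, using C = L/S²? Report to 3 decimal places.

C = 0.123

The web has S = 9 species and L = 10 feeding links.
C = L / S² = 10 / 81 = 0.1235 ≈ 0.123.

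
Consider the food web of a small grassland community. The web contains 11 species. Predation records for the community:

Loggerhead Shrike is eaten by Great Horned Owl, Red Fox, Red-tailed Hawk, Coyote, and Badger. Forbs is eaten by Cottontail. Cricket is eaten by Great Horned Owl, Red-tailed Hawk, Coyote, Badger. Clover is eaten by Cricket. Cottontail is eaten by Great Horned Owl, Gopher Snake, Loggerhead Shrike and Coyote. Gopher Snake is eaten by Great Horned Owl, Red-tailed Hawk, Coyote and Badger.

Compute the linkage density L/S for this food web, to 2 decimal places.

There are L = 19 links among S = 11 species.
L/S = 19/11 = 1.7273 ≈ 1.73.

L/S = 1.73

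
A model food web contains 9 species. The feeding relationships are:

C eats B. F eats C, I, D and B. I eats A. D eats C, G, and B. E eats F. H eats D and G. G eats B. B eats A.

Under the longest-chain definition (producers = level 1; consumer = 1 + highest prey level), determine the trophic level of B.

Trophic level 2

A is a producer → level 1.
B eats A → level 2.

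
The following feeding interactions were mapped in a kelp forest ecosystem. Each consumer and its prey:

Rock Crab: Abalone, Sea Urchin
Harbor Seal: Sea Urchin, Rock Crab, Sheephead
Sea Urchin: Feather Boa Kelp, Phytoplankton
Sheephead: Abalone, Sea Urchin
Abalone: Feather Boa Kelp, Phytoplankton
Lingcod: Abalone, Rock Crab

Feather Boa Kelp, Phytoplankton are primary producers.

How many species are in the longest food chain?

4 species

One longest chain: Feather Boa Kelp → Abalone → Rock Crab → Harbor Seal.
It has 4 species and 3 links.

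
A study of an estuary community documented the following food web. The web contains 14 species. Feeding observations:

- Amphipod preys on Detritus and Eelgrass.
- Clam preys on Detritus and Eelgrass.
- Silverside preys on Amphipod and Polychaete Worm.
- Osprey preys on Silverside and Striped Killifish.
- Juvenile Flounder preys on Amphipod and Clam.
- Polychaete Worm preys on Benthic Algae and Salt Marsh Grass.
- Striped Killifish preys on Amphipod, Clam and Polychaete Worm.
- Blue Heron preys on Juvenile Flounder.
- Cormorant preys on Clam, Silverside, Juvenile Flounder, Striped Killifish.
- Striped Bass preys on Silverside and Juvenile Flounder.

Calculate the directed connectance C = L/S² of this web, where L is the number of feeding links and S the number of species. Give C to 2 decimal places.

C = 0.11

The web has S = 14 species and L = 22 feeding links.
C = L / S² = 22 / 196 = 0.1122 ≈ 0.11.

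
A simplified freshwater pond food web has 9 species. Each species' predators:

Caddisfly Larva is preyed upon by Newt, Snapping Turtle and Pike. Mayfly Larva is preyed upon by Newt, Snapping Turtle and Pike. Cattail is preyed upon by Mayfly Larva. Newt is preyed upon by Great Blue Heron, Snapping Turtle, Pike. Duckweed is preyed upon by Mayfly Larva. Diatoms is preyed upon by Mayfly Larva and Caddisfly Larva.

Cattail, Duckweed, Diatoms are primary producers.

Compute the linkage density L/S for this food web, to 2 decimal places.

L/S = 1.44

There are L = 13 links among S = 9 species.
L/S = 13/9 = 1.4444 ≈ 1.44.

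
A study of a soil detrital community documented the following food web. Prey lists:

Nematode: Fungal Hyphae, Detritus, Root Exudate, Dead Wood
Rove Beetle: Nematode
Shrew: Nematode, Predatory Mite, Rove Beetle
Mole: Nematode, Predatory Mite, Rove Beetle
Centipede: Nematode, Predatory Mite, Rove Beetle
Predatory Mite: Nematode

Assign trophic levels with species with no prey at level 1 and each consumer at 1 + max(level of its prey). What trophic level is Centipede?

Trophic level 4

Fungal Hyphae has no prey (basal) → level 1.
Nematode eats Fungal Hyphae (level 1); other prey at levels: Detritus 1, Root Exudate 1, Dead Wood 1 → level 2.
Predatory Mite eats Nematode → level 3.
Centipede eats Predatory Mite (level 3); other prey at levels: Nematode 2, Rove Beetle 3 → level 4.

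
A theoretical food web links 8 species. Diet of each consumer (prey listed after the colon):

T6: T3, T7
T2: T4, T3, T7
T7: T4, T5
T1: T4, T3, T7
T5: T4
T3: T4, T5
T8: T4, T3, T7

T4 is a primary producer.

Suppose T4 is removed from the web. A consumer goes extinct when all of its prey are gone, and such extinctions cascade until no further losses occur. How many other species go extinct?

Remove T4.
Round 1: T5 (all prey gone) → extinct.
Round 2: T3 (all prey gone), T7 (all prey gone) → extinct.
Round 3: T1 (all prey gone), T8 (all prey gone), T6 (all prey gone), T2 (all prey gone) → extinct.
No further losses. Total secondary extinctions: 7.

7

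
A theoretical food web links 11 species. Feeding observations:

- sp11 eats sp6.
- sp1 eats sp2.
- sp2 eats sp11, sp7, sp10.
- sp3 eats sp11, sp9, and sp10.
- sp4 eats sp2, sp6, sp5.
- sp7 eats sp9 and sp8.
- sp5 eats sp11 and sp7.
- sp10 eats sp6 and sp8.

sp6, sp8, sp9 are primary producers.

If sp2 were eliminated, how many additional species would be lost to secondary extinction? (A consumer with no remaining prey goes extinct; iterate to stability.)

1

Remove sp2.
Round 1: sp1 (all prey gone) → extinct.
No further losses. Total secondary extinctions: 1.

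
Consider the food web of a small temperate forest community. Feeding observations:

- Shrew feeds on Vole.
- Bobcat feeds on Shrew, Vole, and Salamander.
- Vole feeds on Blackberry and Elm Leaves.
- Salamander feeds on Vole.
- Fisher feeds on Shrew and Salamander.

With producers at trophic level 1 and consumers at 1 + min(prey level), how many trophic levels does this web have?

4

Producers (level 1): Blackberry, Elm Leaves.
Following each consumer down to its lowest-level prey: Blackberry → Vole → Salamander → Fisher (levels 1 through 4).
All prey of Fisher (Salamander 3, Shrew 3) are at level 3 or above, so Fisher is at level 1 + 3 = 4.
Every consumer has at least one prey at level 3 or below, so none exceeds level 4.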